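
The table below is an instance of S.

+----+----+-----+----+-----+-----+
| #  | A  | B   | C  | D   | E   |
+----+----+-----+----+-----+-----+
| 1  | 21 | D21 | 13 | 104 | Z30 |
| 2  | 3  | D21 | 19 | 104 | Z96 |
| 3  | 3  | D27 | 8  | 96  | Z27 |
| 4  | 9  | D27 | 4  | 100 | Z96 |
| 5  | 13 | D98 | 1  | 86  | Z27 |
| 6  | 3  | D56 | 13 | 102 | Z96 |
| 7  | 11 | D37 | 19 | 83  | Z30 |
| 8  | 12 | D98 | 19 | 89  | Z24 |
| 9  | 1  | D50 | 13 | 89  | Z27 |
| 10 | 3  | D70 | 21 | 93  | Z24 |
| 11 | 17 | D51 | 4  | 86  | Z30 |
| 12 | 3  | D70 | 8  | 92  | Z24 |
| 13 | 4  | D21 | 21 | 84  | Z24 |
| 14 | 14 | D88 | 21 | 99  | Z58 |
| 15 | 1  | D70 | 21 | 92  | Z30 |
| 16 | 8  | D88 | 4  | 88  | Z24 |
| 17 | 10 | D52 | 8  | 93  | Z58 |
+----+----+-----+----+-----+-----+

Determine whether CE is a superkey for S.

Rows 10 and 13 have the same CE value (C=21, E=Z24) but are distinct tuples, so CE does not determine every attribute — not a superkey.

No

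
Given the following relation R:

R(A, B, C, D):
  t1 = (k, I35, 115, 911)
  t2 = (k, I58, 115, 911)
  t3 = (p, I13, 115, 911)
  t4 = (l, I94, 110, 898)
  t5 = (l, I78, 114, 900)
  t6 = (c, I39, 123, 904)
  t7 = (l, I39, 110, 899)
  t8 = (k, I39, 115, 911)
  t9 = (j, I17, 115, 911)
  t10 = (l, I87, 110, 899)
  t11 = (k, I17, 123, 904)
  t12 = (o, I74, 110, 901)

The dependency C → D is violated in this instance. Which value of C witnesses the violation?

110

C=115: rows 1, 2, 3, 8, 9 → D = 911, 911, 911, 911, 911 ✓
C=110: rows 4, 7, 10, 12 → D takes values {898, 899, 901} — violation
C=114: row 5 → D = 900 ✓
C=123: rows 6, 11 → D = 904, 904 ✓
The only C value with inconsistent D is C=110.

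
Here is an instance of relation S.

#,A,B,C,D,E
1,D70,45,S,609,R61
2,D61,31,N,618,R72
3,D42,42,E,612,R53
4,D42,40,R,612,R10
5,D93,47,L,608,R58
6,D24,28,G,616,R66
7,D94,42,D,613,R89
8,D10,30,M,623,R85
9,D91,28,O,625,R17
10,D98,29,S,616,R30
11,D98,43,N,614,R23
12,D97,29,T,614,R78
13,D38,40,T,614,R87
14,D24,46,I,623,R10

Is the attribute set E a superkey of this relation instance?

No

Rows 4 and 14 have the same E value E=R10 but are distinct tuples, so E does not determine every attribute — not a superkey.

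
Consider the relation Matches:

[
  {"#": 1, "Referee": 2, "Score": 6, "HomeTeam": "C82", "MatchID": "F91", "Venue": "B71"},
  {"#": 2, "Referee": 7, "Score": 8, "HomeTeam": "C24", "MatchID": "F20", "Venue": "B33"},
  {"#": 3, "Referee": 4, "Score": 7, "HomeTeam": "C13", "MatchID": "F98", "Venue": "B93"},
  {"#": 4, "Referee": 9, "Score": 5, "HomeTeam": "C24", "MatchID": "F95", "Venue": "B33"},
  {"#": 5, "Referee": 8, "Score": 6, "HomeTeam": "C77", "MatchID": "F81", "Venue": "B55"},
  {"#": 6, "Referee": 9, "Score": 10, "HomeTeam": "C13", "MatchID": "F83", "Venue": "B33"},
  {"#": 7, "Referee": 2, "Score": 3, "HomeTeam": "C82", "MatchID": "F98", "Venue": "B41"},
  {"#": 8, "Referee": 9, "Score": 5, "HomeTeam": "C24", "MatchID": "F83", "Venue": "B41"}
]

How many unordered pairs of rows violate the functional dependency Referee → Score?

Referee=2: violating pairs (1,7) — 1 pair.
Referee=9: violating pairs (4,6), (6,8) — 2 pairs.

3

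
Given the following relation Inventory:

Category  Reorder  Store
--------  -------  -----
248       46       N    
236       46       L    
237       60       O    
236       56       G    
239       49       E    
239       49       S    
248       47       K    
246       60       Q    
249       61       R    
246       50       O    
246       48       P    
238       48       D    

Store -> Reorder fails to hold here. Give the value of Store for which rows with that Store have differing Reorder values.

Store=N: 1 row → Reorder = 46 ✓
Store=L: 1 row → Reorder = 46 ✓
Store=O: 2 rows → Reorder takes values {60, 50} — violation
Store=G: 1 row → Reorder = 56 ✓
Store=E: 1 row → Reorder = 49 ✓
Store=S: 1 row → Reorder = 49 ✓
Store=K: 1 row → Reorder = 47 ✓
Store=Q: 1 row → Reorder = 60 ✓
Store=R: 1 row → Reorder = 61 ✓
Store=P: 1 row → Reorder = 48 ✓
Store=D: 1 row → Reorder = 48 ✓
The only Store value with inconsistent Reorder is Store=O.

O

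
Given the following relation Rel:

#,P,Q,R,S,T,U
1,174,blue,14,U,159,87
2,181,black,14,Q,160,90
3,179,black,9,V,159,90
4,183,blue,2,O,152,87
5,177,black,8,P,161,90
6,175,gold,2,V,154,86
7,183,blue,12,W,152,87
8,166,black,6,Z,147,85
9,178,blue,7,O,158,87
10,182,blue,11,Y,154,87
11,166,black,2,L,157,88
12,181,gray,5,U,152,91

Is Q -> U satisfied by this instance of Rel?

Q=blue: rows 1, 4, 7, 9, 10 → U = 87, 87, 87, 87, 87 ✓
Q=black: rows 2, 3, 5, 8, 11 → U takes values {90, 85, 88} — violation
Q=gold: row 6 → U = 86 ✓
Q=gray: row 12 → U = 91 ✓
Two rows agree on Q but differ on U, so Q -> U does not hold.

No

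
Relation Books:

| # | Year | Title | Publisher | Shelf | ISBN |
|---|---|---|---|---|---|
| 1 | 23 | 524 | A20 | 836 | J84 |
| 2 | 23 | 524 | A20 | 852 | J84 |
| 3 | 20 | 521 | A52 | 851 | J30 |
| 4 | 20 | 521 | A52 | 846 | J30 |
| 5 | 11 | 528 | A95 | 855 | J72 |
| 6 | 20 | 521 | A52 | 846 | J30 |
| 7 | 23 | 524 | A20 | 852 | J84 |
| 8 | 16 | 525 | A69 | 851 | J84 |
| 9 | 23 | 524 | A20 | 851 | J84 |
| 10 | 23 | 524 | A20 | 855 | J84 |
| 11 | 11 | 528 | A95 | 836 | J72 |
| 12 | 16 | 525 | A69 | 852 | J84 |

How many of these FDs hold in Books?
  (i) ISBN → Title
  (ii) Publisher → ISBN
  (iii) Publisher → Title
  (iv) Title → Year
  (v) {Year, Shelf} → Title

(i) ISBN → Title: ISBN=J84: rows 1, 2, 7, 8, 9, 10, 12 → Title takes values {524, 525} — violation — fails.
(ii) Publisher → ISBN: every LHS value maps to a single RHS value — holds.
(iii) Publisher → Title: every LHS value maps to a single RHS value — holds.
(iv) Title → Year: every LHS value maps to a single RHS value — holds.
(v) {Year, Shelf} → Title: every LHS value maps to a single RHS value — holds.
4 of the 5 dependencies hold.

4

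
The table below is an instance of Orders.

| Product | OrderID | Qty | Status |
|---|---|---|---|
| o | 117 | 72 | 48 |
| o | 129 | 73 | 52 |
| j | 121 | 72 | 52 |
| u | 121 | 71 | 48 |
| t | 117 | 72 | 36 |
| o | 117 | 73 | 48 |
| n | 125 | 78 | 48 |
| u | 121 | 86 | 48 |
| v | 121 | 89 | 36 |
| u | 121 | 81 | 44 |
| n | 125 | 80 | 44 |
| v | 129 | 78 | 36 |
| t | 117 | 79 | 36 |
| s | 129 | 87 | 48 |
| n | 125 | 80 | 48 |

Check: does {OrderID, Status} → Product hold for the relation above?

Yes

(OrderID=117, Status=48): 2 rows → Product = o, o ✓
(OrderID=129, Status=52): 1 row → Product = o ✓
(OrderID=121, Status=52): 1 row → Product = j ✓
(OrderID=121, Status=48): 2 rows → Product = u, u ✓
(OrderID=117, Status=36): 2 rows → Product = t, t ✓
(OrderID=125, Status=48): 2 rows → Product = n, n ✓
(OrderID=121, Status=36): 1 row → Product = v ✓
(OrderID=121, Status=44): 1 row → Product = u ✓
(OrderID=125, Status=44): 1 row → Product = n ✓
(OrderID=129, Status=36): 1 row → Product = v ✓
(OrderID=129, Status=48): 1 row → Product = s ✓
Every {OrderID, Status} value is associated with a single Product value, so {OrderID, Status} → Product holds.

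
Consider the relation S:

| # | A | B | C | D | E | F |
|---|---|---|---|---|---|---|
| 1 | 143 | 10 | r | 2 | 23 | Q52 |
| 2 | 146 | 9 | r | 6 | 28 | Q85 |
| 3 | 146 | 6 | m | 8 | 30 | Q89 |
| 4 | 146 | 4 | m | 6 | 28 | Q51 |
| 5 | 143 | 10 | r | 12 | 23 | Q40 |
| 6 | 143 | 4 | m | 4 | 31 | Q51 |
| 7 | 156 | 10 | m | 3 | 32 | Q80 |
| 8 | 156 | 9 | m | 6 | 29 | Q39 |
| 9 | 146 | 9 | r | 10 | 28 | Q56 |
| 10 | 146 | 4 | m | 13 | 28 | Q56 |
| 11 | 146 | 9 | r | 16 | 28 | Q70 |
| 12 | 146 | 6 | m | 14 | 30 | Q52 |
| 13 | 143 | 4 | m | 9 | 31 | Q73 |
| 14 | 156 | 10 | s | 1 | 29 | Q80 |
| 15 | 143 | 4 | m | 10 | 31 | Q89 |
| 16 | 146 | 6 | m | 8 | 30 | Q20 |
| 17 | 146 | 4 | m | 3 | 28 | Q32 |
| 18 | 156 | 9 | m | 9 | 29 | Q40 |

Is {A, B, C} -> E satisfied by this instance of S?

Yes

(A=143, B=10, C=r): rows 1, 5 → E = 23, 23 ✓
(A=146, B=9, C=r): rows 2, 9, 11 → E = 28, 28, 28 ✓
(A=146, B=6, C=m): rows 3, 12, 16 → E = 30, 30, 30 ✓
(A=146, B=4, C=m): rows 4, 10, 17 → E = 28, 28, 28 ✓
(A=143, B=4, C=m): rows 6, 13, 15 → E = 31, 31, 31 ✓
(A=156, B=10, C=m): row 7 → E = 32 ✓
(A=156, B=9, C=m): rows 8, 18 → E = 29, 29 ✓
(A=156, B=10, C=s): row 14 → E = 29 ✓
Every {A, B, C} value is associated with a single E value, so {A, B, C} -> E holds.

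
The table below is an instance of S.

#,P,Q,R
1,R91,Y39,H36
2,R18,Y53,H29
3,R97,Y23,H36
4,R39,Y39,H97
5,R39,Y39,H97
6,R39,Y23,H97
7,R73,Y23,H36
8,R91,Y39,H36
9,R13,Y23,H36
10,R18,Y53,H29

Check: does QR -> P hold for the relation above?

No

(Q=Y39, R=H36): rows 1, 8 → P = R91, R91 ✓
(Q=Y53, R=H29): rows 2, 10 → P = R18, R18 ✓
(Q=Y23, R=H36): rows 3, 7, 9 → P takes values {R97, R73, R13} — violation
(Q=Y39, R=H97): rows 4, 5 → P = R39, R39 ✓
(Q=Y23, R=H97): row 6 → P = R39 ✓
Two rows agree on QR but differ on P, so QR -> P does not hold.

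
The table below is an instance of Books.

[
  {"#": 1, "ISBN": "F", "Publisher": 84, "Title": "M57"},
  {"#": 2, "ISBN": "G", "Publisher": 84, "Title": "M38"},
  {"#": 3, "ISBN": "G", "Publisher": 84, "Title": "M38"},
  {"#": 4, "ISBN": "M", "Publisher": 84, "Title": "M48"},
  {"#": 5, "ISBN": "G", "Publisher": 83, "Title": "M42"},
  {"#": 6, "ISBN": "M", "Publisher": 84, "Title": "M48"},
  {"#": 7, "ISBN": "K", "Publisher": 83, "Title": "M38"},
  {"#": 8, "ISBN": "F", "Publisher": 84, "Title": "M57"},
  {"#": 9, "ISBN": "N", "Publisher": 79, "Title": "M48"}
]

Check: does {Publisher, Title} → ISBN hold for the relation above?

(Publisher=84, Title=M57): rows 1, 8 → ISBN = F, F ✓
(Publisher=84, Title=M38): rows 2, 3 → ISBN = G, G ✓
(Publisher=84, Title=M48): rows 4, 6 → ISBN = M, M ✓
(Publisher=83, Title=M42): row 5 → ISBN = G ✓
(Publisher=83, Title=M38): row 7 → ISBN = K ✓
(Publisher=79, Title=M48): row 9 → ISBN = N ✓
Every {Publisher, Title} value is associated with a single ISBN value, so {Publisher, Title} → ISBN holds.

Yes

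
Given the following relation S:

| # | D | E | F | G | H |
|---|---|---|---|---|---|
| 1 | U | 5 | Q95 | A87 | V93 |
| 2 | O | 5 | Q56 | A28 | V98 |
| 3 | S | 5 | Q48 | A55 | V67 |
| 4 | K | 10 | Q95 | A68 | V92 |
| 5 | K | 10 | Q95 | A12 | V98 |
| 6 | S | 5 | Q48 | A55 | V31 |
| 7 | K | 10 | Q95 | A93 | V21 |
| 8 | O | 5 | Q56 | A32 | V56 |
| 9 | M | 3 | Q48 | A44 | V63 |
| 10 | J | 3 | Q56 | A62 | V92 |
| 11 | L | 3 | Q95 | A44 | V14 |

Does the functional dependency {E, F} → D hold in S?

Yes

(E=5, F=Q95): row 1 → D = U ✓
(E=5, F=Q56): rows 2, 8 → D = O, O ✓
(E=5, F=Q48): rows 3, 6 → D = S, S ✓
(E=10, F=Q95): rows 4, 5, 7 → D = K, K, K ✓
(E=3, F=Q48): row 9 → D = M ✓
(E=3, F=Q56): row 10 → D = J ✓
(E=3, F=Q95): row 11 → D = L ✓
Every {E, F} value is associated with a single D value, so {E, F} → D holds.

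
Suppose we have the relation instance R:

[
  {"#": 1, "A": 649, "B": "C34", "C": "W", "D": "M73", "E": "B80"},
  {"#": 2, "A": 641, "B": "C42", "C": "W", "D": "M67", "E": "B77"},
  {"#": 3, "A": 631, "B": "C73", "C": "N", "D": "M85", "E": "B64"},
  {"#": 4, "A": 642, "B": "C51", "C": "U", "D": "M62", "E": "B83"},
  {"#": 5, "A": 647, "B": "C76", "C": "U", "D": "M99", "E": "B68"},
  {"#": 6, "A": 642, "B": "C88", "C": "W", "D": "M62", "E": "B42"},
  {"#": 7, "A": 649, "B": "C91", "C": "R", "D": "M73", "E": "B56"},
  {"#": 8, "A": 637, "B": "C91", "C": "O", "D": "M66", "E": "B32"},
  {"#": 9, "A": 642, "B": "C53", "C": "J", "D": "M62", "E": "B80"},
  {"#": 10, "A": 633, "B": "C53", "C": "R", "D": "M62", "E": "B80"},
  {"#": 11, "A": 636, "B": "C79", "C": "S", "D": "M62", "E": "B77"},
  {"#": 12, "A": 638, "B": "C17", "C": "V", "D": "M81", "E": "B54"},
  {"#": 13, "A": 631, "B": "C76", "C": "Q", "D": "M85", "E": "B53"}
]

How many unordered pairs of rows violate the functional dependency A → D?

A=649: all 2 rows agree on D — 0 pairs.
A=631: all 2 rows agree on D — 0 pairs.
A=642: all 3 rows agree on D — 0 pairs.

0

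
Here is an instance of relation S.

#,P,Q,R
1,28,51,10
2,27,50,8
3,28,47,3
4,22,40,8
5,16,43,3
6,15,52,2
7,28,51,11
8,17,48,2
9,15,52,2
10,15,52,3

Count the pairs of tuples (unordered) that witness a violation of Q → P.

Q=51: all 2 rows agree on P — 0 pairs.
Q=52: all 3 rows agree on P — 0 pairs.

0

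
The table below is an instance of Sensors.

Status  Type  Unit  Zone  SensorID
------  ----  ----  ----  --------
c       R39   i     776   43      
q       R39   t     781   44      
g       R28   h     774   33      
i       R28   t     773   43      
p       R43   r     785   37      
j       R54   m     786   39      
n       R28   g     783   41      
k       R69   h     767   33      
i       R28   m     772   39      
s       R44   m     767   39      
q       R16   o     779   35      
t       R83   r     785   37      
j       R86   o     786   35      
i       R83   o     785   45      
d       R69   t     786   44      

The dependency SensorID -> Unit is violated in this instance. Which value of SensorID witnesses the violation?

43

SensorID=43: 2 rows → Unit takes values {i, t} — violation
SensorID=44: 2 rows → Unit = t, t ✓
SensorID=33: 2 rows → Unit = h, h ✓
SensorID=37: 2 rows → Unit = r, r ✓
SensorID=39: 3 rows → Unit = m, m, m ✓
SensorID=41: 1 row → Unit = g ✓
SensorID=35: 2 rows → Unit = o, o ✓
SensorID=45: 1 row → Unit = o ✓
The only SensorID value with inconsistent Unit is SensorID=43.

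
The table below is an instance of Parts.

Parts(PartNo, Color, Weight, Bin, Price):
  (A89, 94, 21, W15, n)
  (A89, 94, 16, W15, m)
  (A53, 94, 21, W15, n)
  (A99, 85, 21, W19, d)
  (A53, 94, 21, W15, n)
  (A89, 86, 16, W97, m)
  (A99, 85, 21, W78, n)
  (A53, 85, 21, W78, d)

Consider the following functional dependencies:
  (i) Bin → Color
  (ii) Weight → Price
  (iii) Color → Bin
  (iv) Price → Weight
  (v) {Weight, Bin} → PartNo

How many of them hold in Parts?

(i) Bin → Color: every LHS value maps to a single RHS value — holds.
(ii) Weight → Price: Weight=21: 6 rows → Price takes values {n, d} — violation — fails.
(iii) Color → Bin: Color=85: 3 rows → Bin takes values {W19, W78} — violation — fails.
(iv) Price → Weight: every LHS value maps to a single RHS value — holds.
(v) {Weight, Bin} → PartNo: (Weight=21, Bin=W15): 3 rows → PartNo takes values {A89, A53} — violation; (Weight=21, Bin=W78): 2 rows → PartNo takes values {A99, A53} — violation — fails.
2 of the 5 dependencies hold.

2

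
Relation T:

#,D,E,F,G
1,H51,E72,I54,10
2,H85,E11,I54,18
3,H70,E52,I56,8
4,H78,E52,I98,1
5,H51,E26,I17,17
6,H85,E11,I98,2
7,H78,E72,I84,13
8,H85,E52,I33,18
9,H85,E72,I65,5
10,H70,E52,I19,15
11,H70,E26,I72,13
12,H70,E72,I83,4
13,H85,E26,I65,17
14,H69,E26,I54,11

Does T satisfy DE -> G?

No

(D=H51, E=E72): row 1 → G = 10 ✓
(D=H85, E=E11): rows 2, 6 → G takes values {18, 2} — violation
(D=H70, E=E52): rows 3, 10 → G takes values {8, 15} — violation
(D=H78, E=E52): row 4 → G = 1 ✓
(D=H51, E=E26): row 5 → G = 17 ✓
(D=H78, E=E72): row 7 → G = 13 ✓
(D=H85, E=E52): row 8 → G = 18 ✓
(D=H85, E=E72): row 9 → G = 5 ✓
(D=H70, E=E26): row 11 → G = 13 ✓
(D=H70, E=E72): row 12 → G = 4 ✓
(D=H85, E=E26): row 13 → G = 17 ✓
(D=H69, E=E26): row 14 → G = 11 ✓
Two rows agree on DE but differ on G, so DE -> G does not hold.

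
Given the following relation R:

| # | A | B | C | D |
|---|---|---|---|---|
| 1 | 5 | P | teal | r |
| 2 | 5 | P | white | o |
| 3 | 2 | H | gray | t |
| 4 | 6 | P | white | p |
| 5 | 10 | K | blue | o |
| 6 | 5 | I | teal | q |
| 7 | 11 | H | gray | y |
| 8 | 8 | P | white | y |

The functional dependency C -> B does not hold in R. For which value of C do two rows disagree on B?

teal

C=teal: rows 1, 6 → B takes values {P, I} — violation
C=white: rows 2, 4, 8 → B = P, P, P ✓
C=gray: rows 3, 7 → B = H, H ✓
C=blue: row 5 → B = K ✓
The only C value with inconsistent B is C=teal.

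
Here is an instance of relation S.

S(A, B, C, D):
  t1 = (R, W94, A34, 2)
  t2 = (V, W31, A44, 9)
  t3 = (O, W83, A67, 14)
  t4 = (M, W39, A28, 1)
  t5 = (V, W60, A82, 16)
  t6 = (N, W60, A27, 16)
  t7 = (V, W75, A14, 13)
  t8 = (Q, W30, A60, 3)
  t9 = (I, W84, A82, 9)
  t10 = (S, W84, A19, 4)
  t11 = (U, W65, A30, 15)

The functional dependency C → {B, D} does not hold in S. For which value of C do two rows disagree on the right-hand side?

A82

C=A34: row 1 → {B,D} = (W94, 2) ✓
C=A44: row 2 → {B,D} = (W31, 9) ✓
C=A67: row 3 → {B,D} = (W83, 14) ✓
C=A28: row 4 → {B,D} = (W39, 1) ✓
C=A82: rows 5, 9 → {B,D} takes values {(W60, 16), (W84, 9)} — violation
C=A27: row 6 → {B,D} = (W60, 16) ✓
C=A14: row 7 → {B,D} = (W75, 13) ✓
C=A60: row 8 → {B,D} = (W30, 3) ✓
C=A19: row 10 → {B,D} = (W84, 4) ✓
C=A30: row 11 → {B,D} = (W65, 15) ✓
The only C value with inconsistent RHS is C=A82.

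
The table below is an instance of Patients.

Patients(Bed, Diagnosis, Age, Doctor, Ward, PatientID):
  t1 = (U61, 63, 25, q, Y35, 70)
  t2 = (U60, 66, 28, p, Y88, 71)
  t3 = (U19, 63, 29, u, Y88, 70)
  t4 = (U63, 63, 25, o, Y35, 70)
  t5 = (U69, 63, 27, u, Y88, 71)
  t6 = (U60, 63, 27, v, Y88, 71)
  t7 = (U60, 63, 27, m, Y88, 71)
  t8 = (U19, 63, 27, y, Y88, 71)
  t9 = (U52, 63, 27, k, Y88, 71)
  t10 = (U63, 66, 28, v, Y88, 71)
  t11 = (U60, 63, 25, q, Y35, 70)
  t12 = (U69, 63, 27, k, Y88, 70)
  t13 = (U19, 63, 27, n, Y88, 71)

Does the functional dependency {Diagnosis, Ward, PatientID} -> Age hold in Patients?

(Diagnosis=63, Ward=Y35, PatientID=70): rows 1, 4, 11 → Age = 25, 25, 25 ✓
(Diagnosis=66, Ward=Y88, PatientID=71): rows 2, 10 → Age = 28, 28 ✓
(Diagnosis=63, Ward=Y88, PatientID=70): rows 3, 12 → Age takes values {29, 27} — violation
(Diagnosis=63, Ward=Y88, PatientID=71): rows 5, 6, 7, 8, 9, 13 → Age = 27, 27, 27, 27, 27, 27 ✓
Two rows agree on {Diagnosis, Ward, PatientID} but differ on Age, so {Diagnosis, Ward, PatientID} -> Age does not hold.

No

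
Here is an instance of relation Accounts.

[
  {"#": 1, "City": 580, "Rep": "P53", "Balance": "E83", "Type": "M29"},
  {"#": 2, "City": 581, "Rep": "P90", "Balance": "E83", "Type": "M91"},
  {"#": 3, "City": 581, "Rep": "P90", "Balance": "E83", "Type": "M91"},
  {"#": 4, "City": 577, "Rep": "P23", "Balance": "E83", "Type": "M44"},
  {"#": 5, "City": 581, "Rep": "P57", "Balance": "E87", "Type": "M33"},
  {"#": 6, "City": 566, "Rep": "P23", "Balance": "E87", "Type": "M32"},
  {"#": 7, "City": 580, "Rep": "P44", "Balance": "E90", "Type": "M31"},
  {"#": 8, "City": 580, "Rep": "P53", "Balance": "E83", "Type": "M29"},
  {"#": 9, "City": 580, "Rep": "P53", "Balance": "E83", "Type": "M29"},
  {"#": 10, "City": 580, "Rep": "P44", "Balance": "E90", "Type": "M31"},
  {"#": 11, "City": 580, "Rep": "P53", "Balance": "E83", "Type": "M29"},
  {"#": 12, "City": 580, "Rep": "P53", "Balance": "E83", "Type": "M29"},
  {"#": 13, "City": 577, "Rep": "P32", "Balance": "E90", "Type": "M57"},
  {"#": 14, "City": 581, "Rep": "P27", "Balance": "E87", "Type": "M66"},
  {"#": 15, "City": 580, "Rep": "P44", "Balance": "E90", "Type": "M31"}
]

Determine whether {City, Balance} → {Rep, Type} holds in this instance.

(City=580, Balance=E83): rows 1, 8, 9, 11, 12 → {Rep,Type} = (P53, M29), (P53, M29), (P53, M29), (P53, M29), (P53, M29) ✓
(City=581, Balance=E83): rows 2, 3 → {Rep,Type} = (P90, M91), (P90, M91) ✓
(City=577, Balance=E83): row 4 → {Rep,Type} = (P23, M44) ✓
(City=581, Balance=E87): rows 5, 14 → {Rep,Type} takes values {(P57, M33), (P27, M66)} — violation
(City=566, Balance=E87): row 6 → {Rep,Type} = (P23, M32) ✓
(City=580, Balance=E90): rows 7, 10, 15 → {Rep,Type} = (P44, M31), (P44, M31), (P44, M31) ✓
(City=577, Balance=E90): row 13 → {Rep,Type} = (P32, M57) ✓
Two rows agree on {City, Balance} but differ on {Rep, Type}, so {City, Balance} → {Rep, Type} does not hold.

No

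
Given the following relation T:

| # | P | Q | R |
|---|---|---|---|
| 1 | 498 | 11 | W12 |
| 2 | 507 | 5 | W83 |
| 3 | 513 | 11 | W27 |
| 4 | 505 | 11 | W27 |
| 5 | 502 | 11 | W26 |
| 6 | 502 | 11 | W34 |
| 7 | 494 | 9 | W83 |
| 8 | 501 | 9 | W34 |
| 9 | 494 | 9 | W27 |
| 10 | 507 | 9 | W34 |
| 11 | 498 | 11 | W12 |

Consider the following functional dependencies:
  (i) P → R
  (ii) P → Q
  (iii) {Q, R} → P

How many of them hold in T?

0

(i) P → R: P=507: rows 2, 10 → R takes values {W83, W34} — violation; P=502: rows 5, 6 → R takes values {W26, W34} — violation; P=494: rows 7, 9 → R takes values {W83, W27} — violation — fails.
(ii) P → Q: P=507: rows 2, 10 → Q takes values {5, 9} — violation — fails.
(iii) {Q, R} → P: (Q=11, R=W27): rows 3, 4 → P takes values {513, 505} — violation; (Q=9, R=W34): rows 8, 10 → P takes values {501, 507} — violation — fails.
None of the 3 dependencies hold.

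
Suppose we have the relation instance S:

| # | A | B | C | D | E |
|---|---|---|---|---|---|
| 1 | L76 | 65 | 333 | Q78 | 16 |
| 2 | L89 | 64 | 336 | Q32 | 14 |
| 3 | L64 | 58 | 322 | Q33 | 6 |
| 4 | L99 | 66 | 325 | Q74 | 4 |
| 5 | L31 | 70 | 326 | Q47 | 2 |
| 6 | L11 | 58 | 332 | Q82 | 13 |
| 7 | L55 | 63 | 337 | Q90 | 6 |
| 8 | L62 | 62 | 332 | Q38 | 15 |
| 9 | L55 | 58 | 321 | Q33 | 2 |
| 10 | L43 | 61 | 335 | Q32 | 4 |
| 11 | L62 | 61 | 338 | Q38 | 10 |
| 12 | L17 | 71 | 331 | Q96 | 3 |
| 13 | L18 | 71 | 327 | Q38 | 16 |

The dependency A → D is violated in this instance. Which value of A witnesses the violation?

L55

A=L76: row 1 → D = Q78 ✓
A=L89: row 2 → D = Q32 ✓
A=L64: row 3 → D = Q33 ✓
A=L99: row 4 → D = Q74 ✓
A=L31: row 5 → D = Q47 ✓
A=L11: row 6 → D = Q82 ✓
A=L55: rows 7, 9 → D takes values {Q90, Q33} — violation
A=L62: rows 8, 11 → D = Q38, Q38 ✓
A=L43: row 10 → D = Q32 ✓
A=L17: row 12 → D = Q96 ✓
A=L18: row 13 → D = Q38 ✓
The only A value with inconsistent D is A=L55.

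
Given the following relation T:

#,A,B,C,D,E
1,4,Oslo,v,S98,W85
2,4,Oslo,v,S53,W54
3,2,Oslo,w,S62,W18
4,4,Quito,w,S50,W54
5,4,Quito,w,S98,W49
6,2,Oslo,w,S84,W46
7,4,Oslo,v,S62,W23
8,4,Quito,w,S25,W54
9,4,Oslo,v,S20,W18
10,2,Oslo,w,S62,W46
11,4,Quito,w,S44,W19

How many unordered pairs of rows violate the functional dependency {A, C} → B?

(A=4, C=v): all 4 rows agree on B — 0 pairs.
(A=2, C=w): all 3 rows agree on B — 0 pairs.
(A=4, C=w): all 4 rows agree on B — 0 pairs.

0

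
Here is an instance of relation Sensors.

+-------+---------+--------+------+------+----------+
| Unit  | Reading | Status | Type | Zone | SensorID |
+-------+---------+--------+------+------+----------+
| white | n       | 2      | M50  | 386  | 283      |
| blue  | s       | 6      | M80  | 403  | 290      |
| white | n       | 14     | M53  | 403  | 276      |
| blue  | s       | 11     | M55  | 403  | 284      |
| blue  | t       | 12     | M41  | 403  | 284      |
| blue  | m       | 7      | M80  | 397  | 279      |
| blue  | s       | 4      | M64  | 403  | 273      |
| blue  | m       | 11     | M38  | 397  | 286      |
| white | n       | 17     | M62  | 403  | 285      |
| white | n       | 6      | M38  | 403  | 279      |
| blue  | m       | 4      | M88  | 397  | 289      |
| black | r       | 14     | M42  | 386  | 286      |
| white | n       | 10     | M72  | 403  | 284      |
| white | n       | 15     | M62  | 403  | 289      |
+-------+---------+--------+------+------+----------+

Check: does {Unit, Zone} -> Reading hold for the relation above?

No

(Unit=white, Zone=386): 1 row → Reading = n ✓
(Unit=blue, Zone=403): 4 rows → Reading takes values {s, t} — violation
(Unit=white, Zone=403): 5 rows → Reading = n, n, n, n, n ✓
(Unit=blue, Zone=397): 3 rows → Reading = m, m, m ✓
(Unit=black, Zone=386): 1 row → Reading = r ✓
Two rows agree on {Unit, Zone} but differ on Reading, so {Unit, Zone} -> Reading does not hold.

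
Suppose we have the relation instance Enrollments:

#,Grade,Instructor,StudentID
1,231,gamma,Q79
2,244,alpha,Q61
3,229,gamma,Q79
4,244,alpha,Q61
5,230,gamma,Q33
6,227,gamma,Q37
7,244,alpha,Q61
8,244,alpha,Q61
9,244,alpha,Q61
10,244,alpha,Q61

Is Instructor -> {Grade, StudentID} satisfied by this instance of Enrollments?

Instructor=gamma: rows 1, 3, 5, 6 → {Grade,StudentID} takes values {(231, Q79), (229, Q79), (230, Q33), (227, Q37)} — violation
Instructor=alpha: rows 2, 4, 7, 8, 9, 10 → {Grade,StudentID} = (244, Q61), (244, Q61), (244, Q61), (244, Q61), (244, Q61), (244, Q61) ✓
Two rows agree on Instructor but differ on {Grade, StudentID}, so Instructor -> {Grade, StudentID} does not hold.

No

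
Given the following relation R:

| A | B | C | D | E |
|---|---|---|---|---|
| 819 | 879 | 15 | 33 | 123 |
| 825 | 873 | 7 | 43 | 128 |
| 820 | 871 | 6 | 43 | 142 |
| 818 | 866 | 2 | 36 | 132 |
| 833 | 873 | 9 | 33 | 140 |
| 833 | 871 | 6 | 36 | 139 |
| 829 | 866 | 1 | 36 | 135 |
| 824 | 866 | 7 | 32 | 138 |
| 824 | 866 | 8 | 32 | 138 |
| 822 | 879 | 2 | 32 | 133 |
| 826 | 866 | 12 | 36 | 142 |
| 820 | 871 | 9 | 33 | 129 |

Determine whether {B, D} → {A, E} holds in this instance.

No

(B=879, D=33): 1 row → {A,E} = (819, 123) ✓
(B=873, D=43): 1 row → {A,E} = (825, 128) ✓
(B=871, D=43): 1 row → {A,E} = (820, 142) ✓
(B=866, D=36): 3 rows → {A,E} takes values {(818, 132), (829, 135), (826, 142)} — violation
(B=873, D=33): 1 row → {A,E} = (833, 140) ✓
(B=871, D=36): 1 row → {A,E} = (833, 139) ✓
(B=866, D=32): 2 rows → {A,E} = (824, 138), (824, 138) ✓
(B=879, D=32): 1 row → {A,E} = (822, 133) ✓
(B=871, D=33): 1 row → {A,E} = (820, 129) ✓
Two rows agree on {B, D} but differ on {A, E}, so {B, D} → {A, E} does not hold.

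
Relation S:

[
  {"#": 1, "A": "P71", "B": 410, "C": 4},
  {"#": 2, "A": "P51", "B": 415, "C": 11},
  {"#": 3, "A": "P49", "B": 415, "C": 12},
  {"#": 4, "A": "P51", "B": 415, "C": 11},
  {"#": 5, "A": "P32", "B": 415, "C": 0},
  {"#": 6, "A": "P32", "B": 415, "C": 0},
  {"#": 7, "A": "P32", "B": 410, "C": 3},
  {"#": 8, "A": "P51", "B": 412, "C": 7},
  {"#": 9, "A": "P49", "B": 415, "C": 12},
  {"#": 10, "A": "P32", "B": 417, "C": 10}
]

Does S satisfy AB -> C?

(A=P71, B=410): row 1 → C = 4 ✓
(A=P51, B=415): rows 2, 4 → C = 11, 11 ✓
(A=P49, B=415): rows 3, 9 → C = 12, 12 ✓
(A=P32, B=415): rows 5, 6 → C = 0, 0 ✓
(A=P32, B=410): row 7 → C = 3 ✓
(A=P51, B=412): row 8 → C = 7 ✓
(A=P32, B=417): row 10 → C = 10 ✓
Every AB value is associated with a single C value, so AB -> C holds.

Yes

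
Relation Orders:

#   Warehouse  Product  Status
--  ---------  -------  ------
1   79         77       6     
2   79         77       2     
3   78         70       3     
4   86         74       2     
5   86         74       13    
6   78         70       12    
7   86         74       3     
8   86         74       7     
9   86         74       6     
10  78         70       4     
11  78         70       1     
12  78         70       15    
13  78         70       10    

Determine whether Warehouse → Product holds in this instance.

Warehouse=79: rows 1, 2 → Product = 77, 77 ✓
Warehouse=78: rows 3, 6, 10, 11, 12, 13 → Product = 70, 70, 70, 70, 70, 70 ✓
Warehouse=86: rows 4, 5, 7, 8, 9 → Product = 74, 74, 74, 74, 74 ✓
Every Warehouse value is associated with a single Product value, so Warehouse → Product holds.

Yes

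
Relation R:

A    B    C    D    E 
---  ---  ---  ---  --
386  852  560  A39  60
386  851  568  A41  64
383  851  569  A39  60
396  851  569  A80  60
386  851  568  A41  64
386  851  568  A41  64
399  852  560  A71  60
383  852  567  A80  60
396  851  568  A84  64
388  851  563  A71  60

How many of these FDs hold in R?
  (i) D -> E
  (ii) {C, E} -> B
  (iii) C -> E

3

(i) D -> E: every LHS value maps to a single RHS value — holds.
(ii) {C, E} -> B: every LHS value maps to a single RHS value — holds.
(iii) C -> E: every LHS value maps to a single RHS value — holds.
3 of the 3 dependencies hold.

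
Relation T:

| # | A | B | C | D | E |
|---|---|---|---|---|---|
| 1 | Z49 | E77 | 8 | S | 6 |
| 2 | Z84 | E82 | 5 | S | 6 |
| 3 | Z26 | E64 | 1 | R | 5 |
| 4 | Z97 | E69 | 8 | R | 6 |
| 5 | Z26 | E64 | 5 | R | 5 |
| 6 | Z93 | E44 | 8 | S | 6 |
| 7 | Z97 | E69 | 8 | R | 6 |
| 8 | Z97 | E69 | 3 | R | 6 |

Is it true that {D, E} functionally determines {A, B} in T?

(D=S, E=6): rows 1, 2, 6 → {A,B} takes values {(Z49, E77), (Z84, E82), (Z93, E44)} — violation
(D=R, E=5): rows 3, 5 → {A,B} = (Z26, E64), (Z26, E64) ✓
(D=R, E=6): rows 4, 7, 8 → {A,B} = (Z97, E69), (Z97, E69), (Z97, E69) ✓
Two rows agree on {D, E} but differ on {A, B}, so {D, E} → {A, B} does not hold.

No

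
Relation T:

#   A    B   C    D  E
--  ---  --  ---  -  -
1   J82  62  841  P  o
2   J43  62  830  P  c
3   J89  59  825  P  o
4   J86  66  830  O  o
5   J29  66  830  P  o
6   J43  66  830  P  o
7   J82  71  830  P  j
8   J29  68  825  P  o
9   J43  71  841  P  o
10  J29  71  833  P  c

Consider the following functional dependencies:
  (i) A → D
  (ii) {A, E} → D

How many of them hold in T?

(i) A → D: every LHS value maps to a single RHS value — holds.
(ii) {A, E} → D: every LHS value maps to a single RHS value — holds.
2 of the 2 dependencies hold.

2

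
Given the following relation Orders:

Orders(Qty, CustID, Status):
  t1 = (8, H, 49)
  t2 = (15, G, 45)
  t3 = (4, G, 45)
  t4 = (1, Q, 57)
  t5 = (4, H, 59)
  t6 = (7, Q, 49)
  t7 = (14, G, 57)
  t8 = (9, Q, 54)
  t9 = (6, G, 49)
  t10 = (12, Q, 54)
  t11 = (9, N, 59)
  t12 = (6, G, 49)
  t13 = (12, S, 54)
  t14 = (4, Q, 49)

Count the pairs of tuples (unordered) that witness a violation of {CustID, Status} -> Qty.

3

(CustID=G, Status=45): violating pairs (2,3) — 1 pair.
(CustID=Q, Status=49): violating pairs (6,14) — 1 pair.
(CustID=Q, Status=54): violating pairs (8,10) — 1 pair.
(CustID=G, Status=49): all 2 rows agree on Qty — 0 pairs.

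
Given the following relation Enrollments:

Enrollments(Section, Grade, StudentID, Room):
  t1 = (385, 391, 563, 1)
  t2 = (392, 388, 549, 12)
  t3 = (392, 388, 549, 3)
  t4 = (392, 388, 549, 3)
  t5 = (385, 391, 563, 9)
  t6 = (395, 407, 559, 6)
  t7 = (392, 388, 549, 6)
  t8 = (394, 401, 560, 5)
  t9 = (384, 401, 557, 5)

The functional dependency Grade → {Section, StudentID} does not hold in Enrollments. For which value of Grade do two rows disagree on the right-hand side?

401

Grade=391: rows 1, 5 → {Section,StudentID} = (385, 563), (385, 563) ✓
Grade=388: rows 2, 3, 4, 7 → {Section,StudentID} = (392, 549), (392, 549), (392, 549), (392, 549) ✓
Grade=407: row 6 → {Section,StudentID} = (395, 559) ✓
Grade=401: rows 8, 9 → {Section,StudentID} takes values {(394, 560), (384, 557)} — violation
The only Grade value with inconsistent RHS is Grade=401.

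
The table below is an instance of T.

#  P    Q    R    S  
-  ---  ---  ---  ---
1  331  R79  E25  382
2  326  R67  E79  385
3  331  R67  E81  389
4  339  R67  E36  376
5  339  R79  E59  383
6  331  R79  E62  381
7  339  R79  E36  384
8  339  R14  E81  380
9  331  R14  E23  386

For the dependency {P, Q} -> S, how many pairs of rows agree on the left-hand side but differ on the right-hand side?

2

(P=331, Q=R79): violating pairs (1,6) — 1 pair.
(P=339, Q=R79): violating pairs (5,7) — 1 pair.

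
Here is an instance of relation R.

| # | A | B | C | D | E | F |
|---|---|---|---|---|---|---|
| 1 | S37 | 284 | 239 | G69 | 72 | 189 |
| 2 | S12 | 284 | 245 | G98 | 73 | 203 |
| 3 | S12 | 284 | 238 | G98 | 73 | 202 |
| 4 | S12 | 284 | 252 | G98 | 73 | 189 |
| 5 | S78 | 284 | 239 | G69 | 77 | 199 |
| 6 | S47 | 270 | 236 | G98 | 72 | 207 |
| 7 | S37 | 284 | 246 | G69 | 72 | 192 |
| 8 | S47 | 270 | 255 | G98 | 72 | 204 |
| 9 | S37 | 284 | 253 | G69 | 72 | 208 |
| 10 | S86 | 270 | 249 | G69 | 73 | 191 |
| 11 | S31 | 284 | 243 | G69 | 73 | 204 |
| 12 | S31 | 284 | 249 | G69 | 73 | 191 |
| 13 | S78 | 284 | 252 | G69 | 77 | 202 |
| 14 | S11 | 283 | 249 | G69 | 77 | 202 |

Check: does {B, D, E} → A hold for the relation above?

Yes

(B=284, D=G69, E=72): rows 1, 7, 9 → A = S37, S37, S37 ✓
(B=284, D=G98, E=73): rows 2, 3, 4 → A = S12, S12, S12 ✓
(B=284, D=G69, E=77): rows 5, 13 → A = S78, S78 ✓
(B=270, D=G98, E=72): rows 6, 8 → A = S47, S47 ✓
(B=270, D=G69, E=73): row 10 → A = S86 ✓
(B=284, D=G69, E=73): rows 11, 12 → A = S31, S31 ✓
(B=283, D=G69, E=77): row 14 → A = S11 ✓
Every {B, D, E} value is associated with a single A value, so {B, D, E} → A holds.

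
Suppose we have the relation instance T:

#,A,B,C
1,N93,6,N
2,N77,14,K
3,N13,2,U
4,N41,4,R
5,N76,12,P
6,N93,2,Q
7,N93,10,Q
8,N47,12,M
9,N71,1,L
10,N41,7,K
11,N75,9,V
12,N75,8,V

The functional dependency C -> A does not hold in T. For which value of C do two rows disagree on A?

K

C=N: row 1 → A = N93 ✓
C=K: rows 2, 10 → A takes values {N77, N41} — violation
C=U: row 3 → A = N13 ✓
C=R: row 4 → A = N41 ✓
C=P: row 5 → A = N76 ✓
C=Q: rows 6, 7 → A = N93, N93 ✓
C=M: row 8 → A = N47 ✓
C=L: row 9 → A = N71 ✓
C=V: rows 11, 12 → A = N75, N75 ✓
The only C value with inconsistent A is C=K.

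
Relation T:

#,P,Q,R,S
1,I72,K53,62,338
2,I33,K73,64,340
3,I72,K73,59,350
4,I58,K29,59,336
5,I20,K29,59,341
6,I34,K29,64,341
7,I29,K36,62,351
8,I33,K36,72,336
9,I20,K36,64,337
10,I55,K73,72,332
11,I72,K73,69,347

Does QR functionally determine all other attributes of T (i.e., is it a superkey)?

Rows 4 and 5 have the same QR value (Q=K29, R=59) but are distinct tuples, so QR does not determine every attribute — not a superkey.

No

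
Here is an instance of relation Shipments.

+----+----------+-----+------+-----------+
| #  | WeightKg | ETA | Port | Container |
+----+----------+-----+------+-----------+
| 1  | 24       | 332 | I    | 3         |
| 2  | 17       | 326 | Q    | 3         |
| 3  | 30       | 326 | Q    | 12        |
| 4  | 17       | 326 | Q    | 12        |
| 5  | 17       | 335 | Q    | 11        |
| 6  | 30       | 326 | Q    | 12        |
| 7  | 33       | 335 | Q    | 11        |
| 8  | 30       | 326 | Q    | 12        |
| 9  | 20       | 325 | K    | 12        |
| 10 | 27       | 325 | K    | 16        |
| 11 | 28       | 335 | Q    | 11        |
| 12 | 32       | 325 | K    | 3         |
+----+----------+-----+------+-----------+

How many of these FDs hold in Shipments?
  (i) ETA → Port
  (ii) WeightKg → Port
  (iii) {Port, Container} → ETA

3

(i) ETA → Port: every LHS value maps to a single RHS value — holds.
(ii) WeightKg → Port: every LHS value maps to a single RHS value — holds.
(iii) {Port, Container} → ETA: every LHS value maps to a single RHS value — holds.
3 of the 3 dependencies hold.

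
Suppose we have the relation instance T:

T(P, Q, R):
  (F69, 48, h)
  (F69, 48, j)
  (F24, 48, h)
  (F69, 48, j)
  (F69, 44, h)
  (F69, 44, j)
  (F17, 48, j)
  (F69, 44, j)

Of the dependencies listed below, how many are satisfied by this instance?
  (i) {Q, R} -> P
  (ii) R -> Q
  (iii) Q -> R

(i) {Q, R} -> P: (Q=48, R=h): 2 rows → P takes values {F69, F24} — violation; (Q=48, R=j): 3 rows → P takes values {F69, F17} — violation — fails.
(ii) R -> Q: R=h: 3 rows → Q takes values {48, 44} — violation; R=j: 5 rows → Q takes values {48, 44} — violation — fails.
(iii) Q -> R: Q=48: 5 rows → R takes values {h, j} — violation; Q=44: 3 rows → R takes values {h, j} — violation — fails.
None of the 3 dependencies hold.

0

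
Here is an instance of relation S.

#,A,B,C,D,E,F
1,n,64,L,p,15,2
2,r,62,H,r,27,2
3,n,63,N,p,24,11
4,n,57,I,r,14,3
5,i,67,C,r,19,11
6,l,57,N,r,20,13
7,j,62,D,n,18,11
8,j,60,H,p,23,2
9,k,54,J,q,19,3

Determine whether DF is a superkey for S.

No

Rows 1 and 8 have the same DF value (D=p, F=2) but are distinct tuples, so DF does not determine every attribute — not a superkey.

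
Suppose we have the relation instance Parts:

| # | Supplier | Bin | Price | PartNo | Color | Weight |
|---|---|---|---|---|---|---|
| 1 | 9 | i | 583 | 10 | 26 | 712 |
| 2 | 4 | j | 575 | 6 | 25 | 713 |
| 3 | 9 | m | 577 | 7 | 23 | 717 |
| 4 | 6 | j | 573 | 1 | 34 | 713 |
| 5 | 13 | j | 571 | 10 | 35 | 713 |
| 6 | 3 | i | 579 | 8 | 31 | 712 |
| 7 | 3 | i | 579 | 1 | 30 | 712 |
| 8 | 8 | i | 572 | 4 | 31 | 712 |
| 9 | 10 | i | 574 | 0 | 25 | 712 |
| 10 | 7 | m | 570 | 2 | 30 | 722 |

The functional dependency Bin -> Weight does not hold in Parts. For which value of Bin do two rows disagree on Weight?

Bin=i: rows 1, 6, 7, 8, 9 → Weight = 712, 712, 712, 712, 712 ✓
Bin=j: rows 2, 4, 5 → Weight = 713, 713, 713 ✓
Bin=m: rows 3, 10 → Weight takes values {717, 722} — violation
The only Bin value with inconsistent Weight is Bin=m.

m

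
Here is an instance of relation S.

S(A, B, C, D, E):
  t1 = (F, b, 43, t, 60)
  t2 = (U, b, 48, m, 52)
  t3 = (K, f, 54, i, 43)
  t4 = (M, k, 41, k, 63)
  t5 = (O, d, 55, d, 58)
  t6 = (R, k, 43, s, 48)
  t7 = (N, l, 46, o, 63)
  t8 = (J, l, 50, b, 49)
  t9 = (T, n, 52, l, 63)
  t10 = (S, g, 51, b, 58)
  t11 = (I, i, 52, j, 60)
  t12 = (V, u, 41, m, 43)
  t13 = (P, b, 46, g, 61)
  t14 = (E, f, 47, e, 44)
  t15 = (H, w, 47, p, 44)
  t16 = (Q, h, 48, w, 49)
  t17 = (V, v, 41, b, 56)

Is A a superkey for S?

Rows 12 and 17 have the same A value A=V but are distinct tuples, so A does not determine every attribute — not a superkey.

No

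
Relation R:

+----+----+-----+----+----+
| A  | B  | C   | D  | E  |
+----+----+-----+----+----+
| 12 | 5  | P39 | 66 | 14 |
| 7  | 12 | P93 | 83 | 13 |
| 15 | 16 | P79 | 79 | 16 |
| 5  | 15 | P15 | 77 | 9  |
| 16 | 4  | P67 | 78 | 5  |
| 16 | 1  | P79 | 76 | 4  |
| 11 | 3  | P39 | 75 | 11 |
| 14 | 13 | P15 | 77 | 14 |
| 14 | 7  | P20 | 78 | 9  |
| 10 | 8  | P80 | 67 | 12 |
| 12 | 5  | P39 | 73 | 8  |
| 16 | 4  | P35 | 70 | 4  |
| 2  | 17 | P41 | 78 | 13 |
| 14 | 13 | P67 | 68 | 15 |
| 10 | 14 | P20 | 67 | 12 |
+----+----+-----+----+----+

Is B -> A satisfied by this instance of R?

B=5: 2 rows → A = 12, 12 ✓
B=12: 1 row → A = 7 ✓
B=16: 1 row → A = 15 ✓
B=15: 1 row → A = 5 ✓
B=4: 2 rows → A = 16, 16 ✓
B=1: 1 row → A = 16 ✓
B=3: 1 row → A = 11 ✓
B=13: 2 rows → A = 14, 14 ✓
B=7: 1 row → A = 14 ✓
B=8: 1 row → A = 10 ✓
B=17: 1 row → A = 2 ✓
B=14: 1 row → A = 10 ✓
Every B value is associated with a single A value, so B -> A holds.

Yes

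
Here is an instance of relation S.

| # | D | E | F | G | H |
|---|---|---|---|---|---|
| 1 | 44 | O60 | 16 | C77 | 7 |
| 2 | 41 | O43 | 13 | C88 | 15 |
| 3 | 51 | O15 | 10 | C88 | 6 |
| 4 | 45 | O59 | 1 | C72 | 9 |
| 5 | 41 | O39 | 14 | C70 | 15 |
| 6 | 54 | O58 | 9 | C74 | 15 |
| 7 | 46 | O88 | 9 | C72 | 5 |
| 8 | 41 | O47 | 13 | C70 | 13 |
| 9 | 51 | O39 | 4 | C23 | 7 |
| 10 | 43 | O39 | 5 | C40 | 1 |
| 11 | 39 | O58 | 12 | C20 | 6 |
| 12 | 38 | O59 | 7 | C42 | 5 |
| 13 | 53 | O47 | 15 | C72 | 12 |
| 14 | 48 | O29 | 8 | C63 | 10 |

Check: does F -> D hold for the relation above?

F=16: row 1 → D = 44 ✓
F=13: rows 2, 8 → D = 41, 41 ✓
F=10: row 3 → D = 51 ✓
F=1: row 4 → D = 45 ✓
F=14: row 5 → D = 41 ✓
F=9: rows 6, 7 → D takes values {54, 46} — violation
F=4: row 9 → D = 51 ✓
F=5: row 10 → D = 43 ✓
F=12: row 11 → D = 39 ✓
F=7: row 12 → D = 38 ✓
F=15: row 13 → D = 53 ✓
F=8: row 14 → D = 48 ✓
Two rows agree on F but differ on D, so F -> D does not hold.

No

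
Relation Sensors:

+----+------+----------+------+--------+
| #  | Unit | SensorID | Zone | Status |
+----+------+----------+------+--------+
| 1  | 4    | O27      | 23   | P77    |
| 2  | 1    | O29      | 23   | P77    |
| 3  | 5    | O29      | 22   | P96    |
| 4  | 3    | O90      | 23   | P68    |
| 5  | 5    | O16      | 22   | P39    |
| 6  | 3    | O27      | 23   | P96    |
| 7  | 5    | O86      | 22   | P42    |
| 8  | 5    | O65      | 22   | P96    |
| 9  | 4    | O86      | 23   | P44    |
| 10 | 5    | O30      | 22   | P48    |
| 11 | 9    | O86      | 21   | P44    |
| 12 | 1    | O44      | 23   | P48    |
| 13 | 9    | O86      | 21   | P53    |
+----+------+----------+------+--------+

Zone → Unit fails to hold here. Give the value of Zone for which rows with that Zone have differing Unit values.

23

Zone=23: rows 1, 2, 4, 6, 9, 12 → Unit takes values {4, 1, 3} — violation
Zone=22: rows 3, 5, 7, 8, 10 → Unit = 5, 5, 5, 5, 5 ✓
Zone=21: rows 11, 13 → Unit = 9, 9 ✓
The only Zone value with inconsistent Unit is Zone=23.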